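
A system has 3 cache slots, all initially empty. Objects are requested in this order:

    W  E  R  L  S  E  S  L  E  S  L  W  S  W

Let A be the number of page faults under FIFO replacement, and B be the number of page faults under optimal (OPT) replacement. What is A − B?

1

Under FIFO: F F F F F F . . . . . F . . → 7 faults.
Under OPT: F F F F F . . . . . . F . . → 6 faults.
A − B = 7 − 6 = 1.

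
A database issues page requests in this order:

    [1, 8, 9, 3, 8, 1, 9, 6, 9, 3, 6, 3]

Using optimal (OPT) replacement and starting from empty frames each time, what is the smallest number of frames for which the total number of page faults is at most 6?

3

f=1: 12 faults
f=2: 8 faults
f=3: 6 faults
f=4: 5 faults
f=5: 5 faults
Smallest f with faults ≤ 6 is 3.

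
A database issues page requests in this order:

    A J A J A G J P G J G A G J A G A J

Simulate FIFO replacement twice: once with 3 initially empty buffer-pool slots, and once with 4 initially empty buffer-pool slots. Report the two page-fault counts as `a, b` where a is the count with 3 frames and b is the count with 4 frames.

3 frames: F F . . . F . F . . . F . F . F . . → 7 faults.
4 frames: F F . . . F . F . . . . . . . . . . → 4 faults.
4 < 7: adding a frame reduced faults, as is typical.

7, 4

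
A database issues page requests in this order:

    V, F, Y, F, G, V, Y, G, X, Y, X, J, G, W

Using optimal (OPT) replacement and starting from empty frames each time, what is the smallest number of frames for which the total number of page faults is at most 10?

2

f=1: 14 faults
f=2: 10 faults
f=3: 7 faults
f=4: 7 faults
f=5: 7 faults
f=6: 7 faults
f=7: 7 faults
Smallest f with faults ≤ 10 is 2.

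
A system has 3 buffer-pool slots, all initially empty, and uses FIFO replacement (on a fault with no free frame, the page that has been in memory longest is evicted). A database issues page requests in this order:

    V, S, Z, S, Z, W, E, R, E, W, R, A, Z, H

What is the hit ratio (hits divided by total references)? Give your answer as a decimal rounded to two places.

0.36

V: miss, frames [V]
S: miss, frames [V, S]
Z: miss, frames [V, S, Z]
S: hit
Z: hit
W: miss, evict V, frames [S, Z, W]
E: miss, evict S, frames [Z, W, E]
R: miss, evict Z, frames [W, E, R]
E: hit
W: hit
R: hit
A: miss, evict W, frames [E, R, A]
Z: miss, evict E, frames [R, A, Z]
H: miss, evict R, frames [A, Z, H]
Hits: 5 of 14 references → 5/14 = 0.3571.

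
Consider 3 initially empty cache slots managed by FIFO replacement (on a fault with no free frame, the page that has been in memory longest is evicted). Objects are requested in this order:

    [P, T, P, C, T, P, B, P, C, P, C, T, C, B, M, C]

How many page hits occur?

P: fault, frames (P)
T: fault, frames (P T)
P: hit
C: fault, frames (P T C)
T: hit
P: hit
B: fault, evict P, frames (T C B)
P: fault, evict T, frames (C B P)
C: hit
P: hit
C: hit
T: fault, evict C, frames (B P T)
C: fault, evict B, frames (P T C)
B: fault, evict P, frames (T C B)
M: fault, evict T, frames (C B M)
C: hit
Hits: 7.

7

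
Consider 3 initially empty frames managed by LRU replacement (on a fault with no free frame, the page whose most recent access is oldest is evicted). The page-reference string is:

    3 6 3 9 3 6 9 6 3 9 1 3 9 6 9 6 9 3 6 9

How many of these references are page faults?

5

3 → fault, frames [3]
6 → fault, frames [3, 6]
3 → hit
9 → fault, frames [6, 3, 9]
3 → hit
6 → hit
9 → hit
6 → hit
3 → hit
9 → hit
1 → fault, evict 6, frames [3, 9, 1]
3 → hit
9 → hit
6 → fault, evict 1, frames [3, 9, 6]
9 → hit
6 → hit
9 → hit
3 → hit
6 → hit
9 → hit
Page faults: 5.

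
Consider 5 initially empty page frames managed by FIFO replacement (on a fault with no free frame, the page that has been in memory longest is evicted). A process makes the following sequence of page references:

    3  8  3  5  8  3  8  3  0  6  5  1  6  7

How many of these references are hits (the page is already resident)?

7

3 → miss, frames {3}
8 → miss, frames {3,8}
3 → hit
5 → miss, frames {3,8,5}
8 → hit
3 → hit
8 → hit
3 → hit
0 → miss, frames {3,8,5,0}
6 → miss, frames {3,8,5,0,6}
5 → hit
1 → miss, evict 3, frames {8,5,0,6,1}
6 → hit
7 → miss, evict 8, frames {5,0,6,1,7}
Hits: 7.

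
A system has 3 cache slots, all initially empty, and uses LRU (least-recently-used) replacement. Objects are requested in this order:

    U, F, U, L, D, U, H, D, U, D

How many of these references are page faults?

U: miss, frames {U}
F: miss, frames {U,F}
U: hit
L: miss, frames {F,U,L}
D: miss, evict F, frames {U,L,D}
U: hit
H: miss, evict L, frames {D,U,H}
D: hit
U: hit
D: hit
Page faults: 5.

5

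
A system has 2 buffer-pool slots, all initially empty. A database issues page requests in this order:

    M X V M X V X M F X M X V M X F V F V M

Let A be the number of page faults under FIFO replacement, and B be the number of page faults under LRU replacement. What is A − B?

-1

Under FIFO: F F F F F F . F F F F . F . F F F . . F → 15 faults.
Under LRU: F F F F F F . F F F F . F F F F F . . F → 16 faults.
A − B = 15 − 16 = -1.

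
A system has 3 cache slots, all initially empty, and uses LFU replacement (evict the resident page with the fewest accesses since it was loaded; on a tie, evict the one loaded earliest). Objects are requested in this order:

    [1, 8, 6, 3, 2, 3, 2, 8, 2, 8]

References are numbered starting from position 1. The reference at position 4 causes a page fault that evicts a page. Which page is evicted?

pos 1: 1 → miss, frames {1}
pos 2: 8 → miss, frames {1,8}
pos 3: 6 → miss, frames {1,8,6}
pos 4: 3 → miss, evict 1, frames {8,6,3}
At position 4, page 1 is evicted.

1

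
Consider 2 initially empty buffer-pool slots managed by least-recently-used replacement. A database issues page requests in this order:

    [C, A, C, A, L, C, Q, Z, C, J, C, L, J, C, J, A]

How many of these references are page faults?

C → fault, frames {C}
A → fault, frames {C,A}
C → hit
A → hit
L → fault, evict C, frames {A,L}
C → fault, evict A, frames {L,C}
Q → fault, evict L, frames {C,Q}
Z → fault, evict C, frames {Q,Z}
C → fault, evict Q, frames {Z,C}
J → fault, evict Z, frames {C,J}
C → hit
L → fault, evict J, frames {C,L}
J → fault, evict C, frames {L,J}
C → fault, evict L, frames {J,C}
J → hit
A → fault, evict C, frames {J,A}
Page faults: 12.

12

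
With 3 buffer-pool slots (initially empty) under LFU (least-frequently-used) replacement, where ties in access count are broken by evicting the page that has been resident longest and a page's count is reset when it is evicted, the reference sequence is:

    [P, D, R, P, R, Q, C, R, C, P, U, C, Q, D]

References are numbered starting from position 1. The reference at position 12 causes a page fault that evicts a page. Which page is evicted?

U

pos 1: P -> fault, frames (P)
pos 2: D -> fault, frames (P D)
pos 3: R -> fault, frames (P D R)
pos 4: P -> hit
pos 5: R -> hit
pos 6: Q -> fault, evict D, frames (P R Q)
pos 7: C -> fault, evict Q, frames (P R C)
pos 8: R -> hit
pos 9: C -> hit
pos 10: P -> hit
pos 11: U -> fault, evict C, frames (P R U)
pos 12: C -> fault, evict U, frames (P R C)
At position 12, page U is evicted.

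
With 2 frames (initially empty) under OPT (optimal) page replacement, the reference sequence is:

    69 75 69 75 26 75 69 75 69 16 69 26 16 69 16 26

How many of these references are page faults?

69 -> miss, frames {69}
75 -> miss, frames {69,75}
69 -> hit
75 -> hit
26 -> miss, evict 69, frames {75,26}
75 -> hit
69 -> miss, evict 26, frames {75,69}
75 -> hit
69 -> hit
16 -> miss, evict 75, frames {69,16}
69 -> hit
26 -> miss, evict 69, frames {16,26}
16 -> hit
69 -> miss, evict 26, frames {16,69}
16 -> hit
26 -> miss, evict 69, frames {16,26}
Page faults: 8.

8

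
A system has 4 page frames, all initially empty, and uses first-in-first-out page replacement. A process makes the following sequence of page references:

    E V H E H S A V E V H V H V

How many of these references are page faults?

E: fault, frames {E}
V: fault, frames {E,V}
H: fault, frames {E,V,H}
E: hit
H: hit
S: fault, frames {E,V,H,S}
A: fault, evict E, frames {V,H,S,A}
V: hit
E: fault, evict V, frames {H,S,A,E}
V: fault, evict H, frames {S,A,E,V}
H: fault, evict S, frames {A,E,V,H}
V: hit
H: hit
V: hit
Page faults: 8.

8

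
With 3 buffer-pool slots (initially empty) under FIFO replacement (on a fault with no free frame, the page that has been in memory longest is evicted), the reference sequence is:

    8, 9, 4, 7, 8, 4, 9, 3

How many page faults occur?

8 → miss, frames {8}
9 → miss, frames {8,9}
4 → miss, frames {8,9,4}
7 → miss, evict 8, frames {9,4,7}
8 → miss, evict 9, frames {4,7,8}
4 → hit
9 → miss, evict 4, frames {7,8,9}
3 → miss, evict 7, frames {8,9,3}
Page faults: 7.

7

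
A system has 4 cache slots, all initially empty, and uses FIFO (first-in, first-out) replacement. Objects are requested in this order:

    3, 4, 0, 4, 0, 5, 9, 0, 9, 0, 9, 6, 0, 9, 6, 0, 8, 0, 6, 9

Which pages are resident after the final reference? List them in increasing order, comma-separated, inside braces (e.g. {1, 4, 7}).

{0, 6, 8, 9}

3 → fault, frames {3}
4 → fault, frames {3,4}
0 → fault, frames {3,4,0}
4 → hit
0 → hit
5 → fault, frames {3,4,0,5}
9 → fault, evict 3, frames {4,0,5,9}
0 → hit
9 → hit
0 → hit
9 → hit
6 → fault, evict 4, frames {0,5,9,6}
0 → hit
9 → hit
6 → hit
0 → hit
8 → fault, evict 0, frames {5,9,6,8}
0 → fault, evict 5, frames {9,6,8,0}
6 → hit
9 → hit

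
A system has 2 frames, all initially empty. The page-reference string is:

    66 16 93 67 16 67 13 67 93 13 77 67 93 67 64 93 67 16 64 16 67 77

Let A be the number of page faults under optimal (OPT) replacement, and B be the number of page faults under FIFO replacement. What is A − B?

Under OPT: F F F F . . F . F . F F . . F . F F . . F F → 13 faults.
Under FIFO: F F F F F . F F F F F F F . F . F F F . F F → 18 faults.
A − B = 13 − 18 = -5.

-5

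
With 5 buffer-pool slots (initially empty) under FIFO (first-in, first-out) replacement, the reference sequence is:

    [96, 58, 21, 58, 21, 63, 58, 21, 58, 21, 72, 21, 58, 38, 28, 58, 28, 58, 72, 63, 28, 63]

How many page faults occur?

96 → miss, frames [96]
58 → miss, frames [96, 58]
21 → miss, frames [96, 58, 21]
58 → hit
21 → hit
63 → miss, frames [96, 58, 21, 63]
58 → hit
21 → hit
58 → hit
21 → hit
72 → miss, frames [96, 58, 21, 63, 72]
21 → hit
58 → hit
38 → miss, evict 96, frames [58, 21, 63, 72, 38]
28 → miss, evict 58, frames [21, 63, 72, 38, 28]
58 → miss, evict 21, frames [63, 72, 38, 28, 58]
28 → hit
58 → hit
72 → hit
63 → hit
28 → hit
63 → hit
Page faults: 8.

8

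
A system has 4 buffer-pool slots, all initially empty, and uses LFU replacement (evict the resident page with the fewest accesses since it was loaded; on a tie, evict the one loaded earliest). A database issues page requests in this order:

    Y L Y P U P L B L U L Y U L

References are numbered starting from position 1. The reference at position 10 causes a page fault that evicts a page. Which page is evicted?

B

pos 1: Y → fault, frames {Y}
pos 2: L → fault, frames {Y,L}
pos 3: Y → hit
pos 4: P → fault, frames {Y,L,P}
pos 5: U → fault, frames {Y,L,P,U}
pos 6: P → hit
pos 7: L → hit
pos 8: B → fault, evict U, frames {Y,L,P,B}
pos 9: L → hit
pos 10: U → fault, evict B, frames {Y,L,P,U}
At position 10, page B is evicted.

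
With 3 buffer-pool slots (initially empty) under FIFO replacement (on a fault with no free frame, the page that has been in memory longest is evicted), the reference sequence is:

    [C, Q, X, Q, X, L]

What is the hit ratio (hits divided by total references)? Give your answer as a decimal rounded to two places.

0.33

C -> miss, frames (C)
Q -> miss, frames (C Q)
X -> miss, frames (C Q X)
Q -> hit
X -> hit
L -> miss, evict C, frames (Q X L)
Hits: 2 of 6 references → 2/6 = 0.3333.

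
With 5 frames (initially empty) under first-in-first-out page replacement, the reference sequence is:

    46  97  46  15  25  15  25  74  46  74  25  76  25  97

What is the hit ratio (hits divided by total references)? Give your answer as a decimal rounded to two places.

0.57

46 → fault, frames [46]
97 → fault, frames [46, 97]
46 → hit
15 → fault, frames [46, 97, 15]
25 → fault, frames [46, 97, 15, 25]
15 → hit
25 → hit
74 → fault, frames [46, 97, 15, 25, 74]
46 → hit
74 → hit
25 → hit
76 → fault, evict 46, frames [97, 15, 25, 74, 76]
25 → hit
97 → hit
Hits: 8 of 14 references → 8/14 = 0.5714.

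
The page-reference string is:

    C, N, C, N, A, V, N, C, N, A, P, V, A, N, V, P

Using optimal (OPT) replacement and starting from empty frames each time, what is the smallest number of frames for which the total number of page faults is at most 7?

3

f=1: 16 faults
f=2: 10 faults
f=3: 7 faults
f=4: 5 faults
f=5: 5 faults
Smallest f with faults ≤ 7 is 3.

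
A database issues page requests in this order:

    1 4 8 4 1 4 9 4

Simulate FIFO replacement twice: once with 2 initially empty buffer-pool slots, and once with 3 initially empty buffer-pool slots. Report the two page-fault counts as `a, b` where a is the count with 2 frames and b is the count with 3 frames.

6, 4

2 frames: F F F . F F F . → 6 faults.
3 frames: F F F . . . F . → 4 faults.
4 < 6: adding a frame reduced faults, as is typical.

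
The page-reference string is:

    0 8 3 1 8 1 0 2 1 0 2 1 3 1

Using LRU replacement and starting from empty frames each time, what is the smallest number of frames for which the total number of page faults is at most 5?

5

f=1: 14 faults
f=2: 12 faults
f=3: 7 faults
f=4: 6 faults
f=5: 5 faults
Smallest f with faults ≤ 5 is 5.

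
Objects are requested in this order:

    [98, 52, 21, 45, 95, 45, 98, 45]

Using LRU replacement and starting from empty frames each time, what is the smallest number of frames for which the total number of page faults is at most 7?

2

f=1: 8 faults
f=2: 6 faults
f=3: 6 faults
f=4: 6 faults
f=5: 5 faults
Smallest f with faults ≤ 7 is 2.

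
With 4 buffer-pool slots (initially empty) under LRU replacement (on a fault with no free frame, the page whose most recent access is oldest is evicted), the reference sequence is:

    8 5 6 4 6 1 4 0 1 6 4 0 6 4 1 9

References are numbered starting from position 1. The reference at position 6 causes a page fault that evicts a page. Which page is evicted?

8

pos 1: 8 -> fault, frames {8}
pos 2: 5 -> fault, frames {8,5}
pos 3: 6 -> fault, frames {8,5,6}
pos 4: 4 -> fault, frames {8,5,6,4}
pos 5: 6 -> hit
pos 6: 1 -> fault, evict 8, frames {5,4,6,1}
At position 6, page 8 is evicted.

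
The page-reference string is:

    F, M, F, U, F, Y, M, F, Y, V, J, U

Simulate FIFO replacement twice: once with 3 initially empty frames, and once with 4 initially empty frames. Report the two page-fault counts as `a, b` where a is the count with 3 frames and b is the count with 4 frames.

3 frames: F F . F . F . F . F F F → 8 faults.
4 frames: F F . F . F . . . F F . → 6 faults.
6 < 8: adding a frame reduced faults, as is typical.

8, 6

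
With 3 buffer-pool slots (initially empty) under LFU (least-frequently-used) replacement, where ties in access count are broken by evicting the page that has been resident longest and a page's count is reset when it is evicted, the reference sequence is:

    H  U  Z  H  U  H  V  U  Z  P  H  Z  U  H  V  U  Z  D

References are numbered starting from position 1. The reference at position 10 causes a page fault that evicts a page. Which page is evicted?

pos 1: H → fault, frames {H}
pos 2: U → fault, frames {H,U}
pos 3: Z → fault, frames {H,U,Z}
pos 4: H → hit
pos 5: U → hit
pos 6: H → hit
pos 7: V → fault, evict Z, frames {H,U,V}
pos 8: U → hit
pos 9: Z → fault, evict V, frames {H,U,Z}
pos 10: P → fault, evict Z, frames {H,U,P}
At position 10, page Z is evicted.

Z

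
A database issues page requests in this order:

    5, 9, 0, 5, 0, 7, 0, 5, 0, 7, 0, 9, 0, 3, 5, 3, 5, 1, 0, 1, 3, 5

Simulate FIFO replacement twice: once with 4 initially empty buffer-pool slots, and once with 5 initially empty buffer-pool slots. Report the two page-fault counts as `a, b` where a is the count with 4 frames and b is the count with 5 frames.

4 frames: F F F . . F . . . . . . . F F . . F F . . . → 8 faults.
5 frames: F F F . . F . . . . . . . F . . . F . . . F → 7 faults.
7 < 8: adding a frame reduced faults, as is typical.

8, 7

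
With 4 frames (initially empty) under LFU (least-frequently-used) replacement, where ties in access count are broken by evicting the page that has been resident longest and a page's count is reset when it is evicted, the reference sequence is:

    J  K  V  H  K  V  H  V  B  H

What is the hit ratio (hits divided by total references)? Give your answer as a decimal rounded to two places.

J -> miss, frames (J)
K -> miss, frames (J K)
V -> miss, frames (J K V)
H -> miss, frames (J K V H)
K -> hit
V -> hit
H -> hit
V -> hit
B -> miss, evict J, frames (K V H B)
H -> hit
Hits: 5 of 10 references → 5/10 = 0.5000.

0.50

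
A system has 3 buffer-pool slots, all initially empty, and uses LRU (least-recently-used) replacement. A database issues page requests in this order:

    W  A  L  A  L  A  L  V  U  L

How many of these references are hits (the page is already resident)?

5

W → miss, frames (W)
A → miss, frames (W A)
L → miss, frames (W A L)
A → hit
L → hit
A → hit
L → hit
V → miss, evict W, frames (A L V)
U → miss, evict A, frames (L V U)
L → hit
Hits: 5.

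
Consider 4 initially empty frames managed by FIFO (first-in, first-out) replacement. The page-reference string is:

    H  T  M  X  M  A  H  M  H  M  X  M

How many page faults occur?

6

H -> miss, frames {H}
T -> miss, frames {H,T}
M -> miss, frames {H,T,M}
X -> miss, frames {H,T,M,X}
M -> hit
A -> miss, evict H, frames {T,M,X,A}
H -> miss, evict T, frames {M,X,A,H}
M -> hit
H -> hit
M -> hit
X -> hit
M -> hit
Page faults: 6.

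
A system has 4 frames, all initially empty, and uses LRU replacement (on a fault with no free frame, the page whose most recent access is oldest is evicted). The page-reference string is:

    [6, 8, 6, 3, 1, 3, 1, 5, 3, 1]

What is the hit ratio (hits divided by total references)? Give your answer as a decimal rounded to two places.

0.50

6 → fault, frames (6)
8 → fault, frames (6 8)
6 → hit
3 → fault, frames (8 6 3)
1 → fault, frames (8 6 3 1)
3 → hit
1 → hit
5 → fault, evict 8, frames (6 3 1 5)
3 → hit
1 → hit
Hits: 5 of 10 references → 5/10 = 0.5000.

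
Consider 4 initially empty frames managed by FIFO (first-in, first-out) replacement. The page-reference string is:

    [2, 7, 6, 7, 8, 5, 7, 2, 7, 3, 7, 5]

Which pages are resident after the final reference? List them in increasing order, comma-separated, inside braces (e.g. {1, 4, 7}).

{2, 3, 5, 7}

2 -> fault, frames {2}
7 -> fault, frames {2,7}
6 -> fault, frames {2,7,6}
7 -> hit
8 -> fault, frames {2,7,6,8}
5 -> fault, evict 2, frames {7,6,8,5}
7 -> hit
2 -> fault, evict 7, frames {6,8,5,2}
7 -> fault, evict 6, frames {8,5,2,7}
3 -> fault, evict 8, frames {5,2,7,3}
7 -> hit
5 -> hit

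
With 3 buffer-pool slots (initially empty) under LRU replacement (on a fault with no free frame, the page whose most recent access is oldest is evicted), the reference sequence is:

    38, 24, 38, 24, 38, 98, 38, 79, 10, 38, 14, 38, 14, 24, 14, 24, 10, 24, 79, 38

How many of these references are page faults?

10

38: fault, frames {38}
24: fault, frames {38,24}
38: hit
24: hit
38: hit
98: fault, frames {24,38,98}
38: hit
79: fault, evict 24, frames {98,38,79}
10: fault, evict 98, frames {38,79,10}
38: hit
14: fault, evict 79, frames {10,38,14}
38: hit
14: hit
24: fault, evict 10, frames {38,14,24}
14: hit
24: hit
10: fault, evict 38, frames {14,24,10}
24: hit
79: fault, evict 14, frames {10,24,79}
38: fault, evict 10, frames {24,79,38}
Page faults: 10.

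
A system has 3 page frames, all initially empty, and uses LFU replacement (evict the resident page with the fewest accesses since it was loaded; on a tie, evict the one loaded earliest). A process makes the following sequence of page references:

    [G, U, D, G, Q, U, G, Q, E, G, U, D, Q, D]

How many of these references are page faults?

G -> fault, frames {G}
U -> fault, frames {G,U}
D -> fault, frames {G,U,D}
G -> hit
Q -> fault, evict U, frames {G,D,Q}
U -> fault, evict D, frames {G,Q,U}
G -> hit
Q -> hit
E -> fault, evict U, frames {G,Q,E}
G -> hit
U -> fault, evict E, frames {G,Q,U}
D -> fault, evict U, frames {G,Q,D}
Q -> hit
D -> hit
Page faults: 8.

8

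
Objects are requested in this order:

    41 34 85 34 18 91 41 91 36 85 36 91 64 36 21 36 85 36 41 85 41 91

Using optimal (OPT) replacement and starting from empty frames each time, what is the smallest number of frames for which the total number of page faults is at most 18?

f=1: 22 faults
f=2: 14 faults
f=3: 10 faults
f=4: 9 faults
f=5: 8 faults
f=6: 8 faults
f=7: 8 faults
f=8: 8 faults
Smallest f with faults ≤ 18 is 2.

2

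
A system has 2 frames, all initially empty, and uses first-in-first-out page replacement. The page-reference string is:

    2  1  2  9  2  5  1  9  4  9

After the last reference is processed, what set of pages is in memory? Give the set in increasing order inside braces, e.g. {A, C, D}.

2: miss, frames (2)
1: miss, frames (2 1)
2: hit
9: miss, evict 2, frames (1 9)
2: miss, evict 1, frames (9 2)
5: miss, evict 9, frames (2 5)
1: miss, evict 2, frames (5 1)
9: miss, evict 5, frames (1 9)
4: miss, evict 1, frames (9 4)
9: hit

{4, 9}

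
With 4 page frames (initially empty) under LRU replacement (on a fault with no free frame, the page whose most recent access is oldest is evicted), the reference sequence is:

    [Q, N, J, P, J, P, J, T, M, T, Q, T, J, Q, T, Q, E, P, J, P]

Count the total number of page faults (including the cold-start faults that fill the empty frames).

10

Q → miss, frames {Q}
N → miss, frames {Q,N}
J → miss, frames {Q,N,J}
P → miss, frames {Q,N,J,P}
J → hit
P → hit
J → hit
T → miss, evict Q, frames {N,P,J,T}
M → miss, evict N, frames {P,J,T,M}
T → hit
Q → miss, evict P, frames {J,M,T,Q}
T → hit
J → hit
Q → hit
T → hit
Q → hit
E → miss, evict M, frames {J,T,Q,E}
P → miss, evict J, frames {T,Q,E,P}
J → miss, evict T, frames {Q,E,P,J}
P → hit
Page faults: 10.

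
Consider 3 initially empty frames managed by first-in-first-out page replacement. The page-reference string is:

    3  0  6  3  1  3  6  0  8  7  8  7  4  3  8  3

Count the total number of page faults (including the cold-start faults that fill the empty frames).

3 → miss, frames [3]
0 → miss, frames [3, 0]
6 → miss, frames [3, 0, 6]
3 → hit
1 → miss, evict 3, frames [0, 6, 1]
3 → miss, evict 0, frames [6, 1, 3]
6 → hit
0 → miss, evict 6, frames [1, 3, 0]
8 → miss, evict 1, frames [3, 0, 8]
7 → miss, evict 3, frames [0, 8, 7]
8 → hit
7 → hit
4 → miss, evict 0, frames [8, 7, 4]
3 → miss, evict 8, frames [7, 4, 3]
8 → miss, evict 7, frames [4, 3, 8]
3 → hit
Page faults: 11.

11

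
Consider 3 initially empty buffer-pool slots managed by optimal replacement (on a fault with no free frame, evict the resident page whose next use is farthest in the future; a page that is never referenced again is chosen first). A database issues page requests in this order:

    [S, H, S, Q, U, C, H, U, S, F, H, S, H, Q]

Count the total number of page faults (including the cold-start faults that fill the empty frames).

S: fault, frames {S}
H: fault, frames {S,H}
S: hit
Q: fault, frames {S,H,Q}
U: fault, evict Q, frames {S,H,U}
C: fault, evict S, frames {H,U,C}
H: hit
U: hit
S: fault, evict C, frames {H,U,S}
F: fault, evict U, frames {H,S,F}
H: hit
S: hit
H: hit
Q: fault, evict F, frames {H,S,Q}
Page faults: 8.

8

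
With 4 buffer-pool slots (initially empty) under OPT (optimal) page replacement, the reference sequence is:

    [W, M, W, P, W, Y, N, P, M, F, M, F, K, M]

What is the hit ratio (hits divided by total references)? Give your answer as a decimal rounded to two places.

W → fault, frames [W]
M → fault, frames [W, M]
W → hit
P → fault, frames [W, M, P]
W → hit
Y → fault, frames [W, M, P, Y]
N → fault, evict Y, frames [W, M, P, N]
P → hit
M → hit
F → fault, evict N, frames [W, M, P, F]
M → hit
F → hit
K → fault, evict F, frames [W, M, P, K]
M → hit
Hits: 7 of 14 references → 7/14 = 0.5000.

0.50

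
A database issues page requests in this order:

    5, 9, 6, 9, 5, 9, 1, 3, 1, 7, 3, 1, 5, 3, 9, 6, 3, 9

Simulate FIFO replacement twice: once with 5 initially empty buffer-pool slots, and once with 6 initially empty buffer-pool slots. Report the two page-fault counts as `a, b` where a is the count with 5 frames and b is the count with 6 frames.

5 frames: F F F . . . F F . F . . F . F F . . → 9 faults.
6 frames: F F F . . . F F . F . . . . . . . . → 6 faults.
6 < 9: adding a frame reduced faults, as is typical.

9, 6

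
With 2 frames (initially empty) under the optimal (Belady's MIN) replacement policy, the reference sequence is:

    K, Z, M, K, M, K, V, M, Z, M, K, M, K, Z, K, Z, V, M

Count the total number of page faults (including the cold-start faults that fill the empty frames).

K → fault, frames [K]
Z → fault, frames [K, Z]
M → fault, evict Z, frames [K, M]
K → hit
M → hit
K → hit
V → fault, evict K, frames [M, V]
M → hit
Z → fault, evict V, frames [M, Z]
M → hit
K → fault, evict Z, frames [M, K]
M → hit
K → hit
Z → fault, evict M, frames [K, Z]
K → hit
Z → hit
V → fault, evict Z, frames [K, V]
M → fault, evict V, frames [K, M]
Page faults: 9.

9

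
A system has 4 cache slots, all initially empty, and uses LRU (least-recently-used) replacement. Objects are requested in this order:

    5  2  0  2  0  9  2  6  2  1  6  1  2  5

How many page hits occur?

5 → miss, frames [5]
2 → miss, frames [5, 2]
0 → miss, frames [5, 2, 0]
2 → hit
0 → hit
9 → miss, frames [5, 2, 0, 9]
2 → hit
6 → miss, evict 5, frames [0, 9, 2, 6]
2 → hit
1 → miss, evict 0, frames [9, 6, 2, 1]
6 → hit
1 → hit
2 → hit
5 → miss, evict 9, frames [6, 1, 2, 5]
Hits: 7.

7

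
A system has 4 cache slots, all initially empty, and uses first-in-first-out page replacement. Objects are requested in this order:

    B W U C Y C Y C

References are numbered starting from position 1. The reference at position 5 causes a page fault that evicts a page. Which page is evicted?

pos 1: B: fault, frames [B]
pos 2: W: fault, frames [B, W]
pos 3: U: fault, frames [B, W, U]
pos 4: C: fault, frames [B, W, U, C]
pos 5: Y: fault, evict B, frames [W, U, C, Y]
At position 5, page B is evicted.

B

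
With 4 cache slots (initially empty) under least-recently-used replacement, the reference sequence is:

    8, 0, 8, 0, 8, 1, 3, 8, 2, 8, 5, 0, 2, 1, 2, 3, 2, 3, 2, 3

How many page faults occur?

8: fault, frames (8)
0: fault, frames (8 0)
8: hit
0: hit
8: hit
1: fault, frames (0 8 1)
3: fault, frames (0 8 1 3)
8: hit
2: fault, evict 0, frames (1 3 8 2)
8: hit
5: fault, evict 1, frames (3 2 8 5)
0: fault, evict 3, frames (2 8 5 0)
2: hit
1: fault, evict 8, frames (5 0 2 1)
2: hit
3: fault, evict 5, frames (0 1 2 3)
2: hit
3: hit
2: hit
3: hit
Page faults: 9.

9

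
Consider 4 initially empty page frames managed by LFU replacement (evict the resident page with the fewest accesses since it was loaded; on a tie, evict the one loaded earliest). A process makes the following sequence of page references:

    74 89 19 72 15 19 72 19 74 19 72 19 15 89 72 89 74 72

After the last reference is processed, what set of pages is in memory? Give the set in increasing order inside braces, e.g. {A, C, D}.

{19, 72, 74, 89}

74 -> fault, frames [74]
89 -> fault, frames [74, 89]
19 -> fault, frames [74, 89, 19]
72 -> fault, frames [74, 89, 19, 72]
15 -> fault, evict 74, frames [89, 19, 72, 15]
19 -> hit
72 -> hit
19 -> hit
74 -> fault, evict 89, frames [19, 72, 15, 74]
19 -> hit
72 -> hit
19 -> hit
15 -> hit
89 -> fault, evict 74, frames [19, 72, 15, 89]
72 -> hit
89 -> hit
74 -> fault, evict 15, frames [19, 72, 89, 74]
72 -> hit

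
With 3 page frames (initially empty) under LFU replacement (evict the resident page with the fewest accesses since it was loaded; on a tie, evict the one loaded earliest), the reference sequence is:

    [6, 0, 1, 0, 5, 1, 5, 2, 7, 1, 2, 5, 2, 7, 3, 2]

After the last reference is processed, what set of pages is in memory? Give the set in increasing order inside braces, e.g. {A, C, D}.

{1, 2, 5}

6: miss, frames (6)
0: miss, frames (6 0)
1: miss, frames (6 0 1)
0: hit
5: miss, evict 6, frames (0 1 5)
1: hit
5: hit
2: miss, evict 0, frames (1 5 2)
7: miss, evict 2, frames (1 5 7)
1: hit
2: miss, evict 7, frames (1 5 2)
5: hit
2: hit
7: miss, evict 2, frames (1 5 7)
3: miss, evict 7, frames (1 5 3)
2: miss, evict 3, frames (1 5 2)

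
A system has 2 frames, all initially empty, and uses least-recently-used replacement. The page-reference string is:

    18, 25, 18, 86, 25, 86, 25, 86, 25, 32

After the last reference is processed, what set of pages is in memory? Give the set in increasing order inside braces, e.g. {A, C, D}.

{25, 32}

18 -> miss, frames (18)
25 -> miss, frames (18 25)
18 -> hit
86 -> miss, evict 25, frames (18 86)
25 -> miss, evict 18, frames (86 25)
86 -> hit
25 -> hit
86 -> hit
25 -> hit
32 -> miss, evict 86, frames (25 32)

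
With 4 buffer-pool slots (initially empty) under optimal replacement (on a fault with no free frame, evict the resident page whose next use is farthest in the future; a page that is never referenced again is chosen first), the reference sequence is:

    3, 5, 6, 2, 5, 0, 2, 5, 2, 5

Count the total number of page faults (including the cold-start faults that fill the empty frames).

3 -> fault, frames {3}
5 -> fault, frames {3,5}
6 -> fault, frames {3,5,6}
2 -> fault, frames {3,5,6,2}
5 -> hit
0 -> fault, evict 6, frames {3,5,2,0}
2 -> hit
5 -> hit
2 -> hit
5 -> hit
Page faults: 5.

5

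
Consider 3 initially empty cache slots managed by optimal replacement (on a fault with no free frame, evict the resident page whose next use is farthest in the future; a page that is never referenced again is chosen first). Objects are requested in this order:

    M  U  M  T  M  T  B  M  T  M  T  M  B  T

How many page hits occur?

10

M: miss, frames (M)
U: miss, frames (M U)
M: hit
T: miss, frames (M U T)
M: hit
T: hit
B: miss, evict U, frames (M T B)
M: hit
T: hit
M: hit
T: hit
M: hit
B: hit
T: hit
Hits: 10.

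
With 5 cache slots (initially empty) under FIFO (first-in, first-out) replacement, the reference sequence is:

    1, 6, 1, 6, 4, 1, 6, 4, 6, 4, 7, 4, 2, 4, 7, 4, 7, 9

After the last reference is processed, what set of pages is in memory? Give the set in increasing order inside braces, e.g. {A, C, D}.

1 → fault, frames (1)
6 → fault, frames (1 6)
1 → hit
6 → hit
4 → fault, frames (1 6 4)
1 → hit
6 → hit
4 → hit
6 → hit
4 → hit
7 → fault, frames (1 6 4 7)
4 → hit
2 → fault, frames (1 6 4 7 2)
4 → hit
7 → hit
4 → hit
7 → hit
9 → fault, evict 1, frames (6 4 7 2 9)

{2, 4, 6, 7, 9}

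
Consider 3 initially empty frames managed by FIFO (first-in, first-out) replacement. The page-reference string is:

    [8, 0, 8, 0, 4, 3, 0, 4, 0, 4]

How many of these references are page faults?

4

8 → fault, frames (8)
0 → fault, frames (8 0)
8 → hit
0 → hit
4 → fault, frames (8 0 4)
3 → fault, evict 8, frames (0 4 3)
0 → hit
4 → hit
0 → hit
4 → hit
Page faults: 4.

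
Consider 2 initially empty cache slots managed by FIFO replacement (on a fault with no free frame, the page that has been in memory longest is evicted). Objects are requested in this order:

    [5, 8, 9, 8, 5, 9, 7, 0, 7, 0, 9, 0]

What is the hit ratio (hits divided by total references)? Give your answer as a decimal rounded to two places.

5 → miss, frames {5}
8 → miss, frames {5,8}
9 → miss, evict 5, frames {8,9}
8 → hit
5 → miss, evict 8, frames {9,5}
9 → hit
7 → miss, evict 9, frames {5,7}
0 → miss, evict 5, frames {7,0}
7 → hit
0 → hit
9 → miss, evict 7, frames {0,9}
0 → hit
Hits: 5 of 12 references → 5/12 = 0.4167.

0.42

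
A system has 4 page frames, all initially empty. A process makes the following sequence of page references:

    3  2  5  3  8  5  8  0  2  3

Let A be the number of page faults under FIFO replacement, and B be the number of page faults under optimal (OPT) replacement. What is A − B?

Under FIFO: F F F . F . . F . F → 6 faults.
Under OPT: F F F . F . . F . . → 5 faults.
A − B = 6 − 5 = 1.

1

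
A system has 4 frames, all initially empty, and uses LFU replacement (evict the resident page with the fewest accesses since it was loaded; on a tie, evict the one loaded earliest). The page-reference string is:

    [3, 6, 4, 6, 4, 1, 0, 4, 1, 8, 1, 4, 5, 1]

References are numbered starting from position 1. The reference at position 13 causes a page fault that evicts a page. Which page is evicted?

pos 1: 3 → miss, frames (3)
pos 2: 6 → miss, frames (3 6)
pos 3: 4 → miss, frames (3 6 4)
pos 4: 6 → hit
pos 5: 4 → hit
pos 6: 1 → miss, frames (3 6 4 1)
pos 7: 0 → miss, evict 3, frames (6 4 1 0)
pos 8: 4 → hit
pos 9: 1 → hit
pos 10: 8 → miss, evict 0, frames (6 4 1 8)
pos 11: 1 → hit
pos 12: 4 → hit
pos 13: 5 → miss, evict 8, frames (6 4 1 5)
At position 13, page 8 is evicted.

8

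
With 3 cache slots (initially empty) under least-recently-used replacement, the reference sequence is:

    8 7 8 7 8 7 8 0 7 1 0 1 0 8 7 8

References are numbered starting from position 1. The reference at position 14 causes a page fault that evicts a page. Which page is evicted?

7

pos 1: 8: miss, frames [8]
pos 2: 7: miss, frames [8, 7]
pos 3: 8: hit
pos 4: 7: hit
pos 5: 8: hit
pos 6: 7: hit
pos 7: 8: hit
pos 8: 0: miss, frames [7, 8, 0]
pos 9: 7: hit
pos 10: 1: miss, evict 8, frames [0, 7, 1]
pos 11: 0: hit
pos 12: 1: hit
pos 13: 0: hit
pos 14: 8: miss, evict 7, frames [1, 0, 8]
At position 14, page 7 is evicted.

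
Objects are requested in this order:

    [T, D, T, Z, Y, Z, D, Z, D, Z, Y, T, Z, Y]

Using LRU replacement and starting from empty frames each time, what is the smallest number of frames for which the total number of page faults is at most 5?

f=1: 14 faults
f=2: 9 faults
f=3: 6 faults
f=4: 4 faults
Smallest f with faults ≤ 5 is 4.

4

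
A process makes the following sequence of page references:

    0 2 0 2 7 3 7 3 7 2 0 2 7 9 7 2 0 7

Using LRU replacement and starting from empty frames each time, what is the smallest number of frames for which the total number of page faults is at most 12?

2

f=1: 18 faults
f=2: 11 faults
f=3: 7 faults
f=4: 5 faults
f=5: 5 faults
Smallest f with faults ≤ 12 is 2.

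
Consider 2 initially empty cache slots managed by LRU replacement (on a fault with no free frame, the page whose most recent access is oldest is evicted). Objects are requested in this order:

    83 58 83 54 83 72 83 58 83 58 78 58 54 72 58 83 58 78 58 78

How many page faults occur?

83 -> miss, frames (83)
58 -> miss, frames (83 58)
83 -> hit
54 -> miss, evict 58, frames (83 54)
83 -> hit
72 -> miss, evict 54, frames (83 72)
83 -> hit
58 -> miss, evict 72, frames (83 58)
83 -> hit
58 -> hit
78 -> miss, evict 83, frames (58 78)
58 -> hit
54 -> miss, evict 78, frames (58 54)
72 -> miss, evict 58, frames (54 72)
58 -> miss, evict 54, frames (72 58)
83 -> miss, evict 72, frames (58 83)
58 -> hit
78 -> miss, evict 83, frames (58 78)
58 -> hit
78 -> hit
Page faults: 11.

11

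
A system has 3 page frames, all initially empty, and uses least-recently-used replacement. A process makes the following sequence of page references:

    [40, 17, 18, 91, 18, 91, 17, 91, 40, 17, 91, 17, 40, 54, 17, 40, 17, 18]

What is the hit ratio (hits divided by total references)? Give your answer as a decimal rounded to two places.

40 -> miss, frames (40)
17 -> miss, frames (40 17)
18 -> miss, frames (40 17 18)
91 -> miss, evict 40, frames (17 18 91)
18 -> hit
91 -> hit
17 -> hit
91 -> hit
40 -> miss, evict 18, frames (17 91 40)
17 -> hit
91 -> hit
17 -> hit
40 -> hit
54 -> miss, evict 91, frames (17 40 54)
17 -> hit
40 -> hit
17 -> hit
18 -> miss, evict 54, frames (40 17 18)
Hits: 11 of 18 references → 11/18 = 0.6111.

0.61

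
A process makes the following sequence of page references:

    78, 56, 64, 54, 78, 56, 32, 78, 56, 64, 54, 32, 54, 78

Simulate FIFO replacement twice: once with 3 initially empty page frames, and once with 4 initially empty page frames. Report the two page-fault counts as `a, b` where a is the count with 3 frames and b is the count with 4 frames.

10, 11

3 frames: F F F F F F F . . F F . . F → 10 faults.
4 frames: F F F F . . F F F F F F . F → 11 faults.
11 > 10: adding a frame increased faults — Belady's anomaly.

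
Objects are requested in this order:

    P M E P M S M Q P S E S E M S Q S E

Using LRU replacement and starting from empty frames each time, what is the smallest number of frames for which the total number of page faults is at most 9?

f=1: 18 faults
f=2: 14 faults
f=3: 11 faults
f=4: 8 faults
f=5: 5 faults
Smallest f with faults ≤ 9 is 4.

4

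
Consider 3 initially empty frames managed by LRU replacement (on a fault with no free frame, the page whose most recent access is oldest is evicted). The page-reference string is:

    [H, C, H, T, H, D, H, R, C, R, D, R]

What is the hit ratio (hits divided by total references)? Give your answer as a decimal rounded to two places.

0.42

H -> miss, frames {H}
C -> miss, frames {H,C}
H -> hit
T -> miss, frames {C,H,T}
H -> hit
D -> miss, evict C, frames {T,H,D}
H -> hit
R -> miss, evict T, frames {D,H,R}
C -> miss, evict D, frames {H,R,C}
R -> hit
D -> miss, evict H, frames {C,R,D}
R -> hit
Hits: 5 of 12 references → 5/12 = 0.4167.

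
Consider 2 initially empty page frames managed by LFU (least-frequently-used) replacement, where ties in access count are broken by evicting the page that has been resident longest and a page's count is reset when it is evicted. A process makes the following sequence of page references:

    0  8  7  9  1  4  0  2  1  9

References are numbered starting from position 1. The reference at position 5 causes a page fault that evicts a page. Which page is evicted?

pos 1: 0 → miss, frames (0)
pos 2: 8 → miss, frames (0 8)
pos 3: 7 → miss, evict 0, frames (8 7)
pos 4: 9 → miss, evict 8, frames (7 9)
pos 5: 1 → miss, evict 7, frames (9 1)
At position 5, page 7 is evicted.

7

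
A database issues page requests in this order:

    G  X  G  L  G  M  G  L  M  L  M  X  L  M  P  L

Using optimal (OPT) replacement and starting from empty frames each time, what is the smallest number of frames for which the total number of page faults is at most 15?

f=1: 16 faults
f=2: 8 faults
f=3: 6 faults
f=4: 5 faults
f=5: 5 faults
Smallest f with faults ≤ 15 is 2.

2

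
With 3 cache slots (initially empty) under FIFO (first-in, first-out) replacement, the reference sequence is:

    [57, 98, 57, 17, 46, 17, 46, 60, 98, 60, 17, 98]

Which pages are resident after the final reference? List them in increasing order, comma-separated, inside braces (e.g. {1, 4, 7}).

57: fault, frames [57]
98: fault, frames [57, 98]
57: hit
17: fault, frames [57, 98, 17]
46: fault, evict 57, frames [98, 17, 46]
17: hit
46: hit
60: fault, evict 98, frames [17, 46, 60]
98: fault, evict 17, frames [46, 60, 98]
60: hit
17: fault, evict 46, frames [60, 98, 17]
98: hit

{17, 60, 98}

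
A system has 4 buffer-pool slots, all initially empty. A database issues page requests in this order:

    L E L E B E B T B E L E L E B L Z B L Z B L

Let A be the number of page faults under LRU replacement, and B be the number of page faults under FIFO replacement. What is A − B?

Under LRU: F F . . F . . F . . . . . . . . F . . . . . → 5 faults.
Under FIFO: F F . . F . . F . . . . . . . . F . F . . . → 6 faults.
A − B = 5 − 6 = -1.

-1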